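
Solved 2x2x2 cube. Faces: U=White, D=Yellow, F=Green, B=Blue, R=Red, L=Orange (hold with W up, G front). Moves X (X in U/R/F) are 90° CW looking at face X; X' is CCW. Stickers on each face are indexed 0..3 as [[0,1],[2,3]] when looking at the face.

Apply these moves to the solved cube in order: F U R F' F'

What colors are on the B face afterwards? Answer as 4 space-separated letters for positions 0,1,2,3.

Answer: W Y W B

Derivation:
After move 1 (F): F=GGGG U=WWOO R=WRWR D=RRYY L=OYOY
After move 2 (U): U=OWOW F=WRGG R=BBWR B=OYBB L=GGOY
After move 3 (R): R=WBRB U=OROG F=WRGY D=RBYO B=WYWB
After move 4 (F'): F=RYWG U=ORWR R=BBRB D=GYYO L=GGOO
After move 5 (F'): F=YGRW U=ORBR R=YBGB D=GOYO L=GROW
Query: B face = WYWB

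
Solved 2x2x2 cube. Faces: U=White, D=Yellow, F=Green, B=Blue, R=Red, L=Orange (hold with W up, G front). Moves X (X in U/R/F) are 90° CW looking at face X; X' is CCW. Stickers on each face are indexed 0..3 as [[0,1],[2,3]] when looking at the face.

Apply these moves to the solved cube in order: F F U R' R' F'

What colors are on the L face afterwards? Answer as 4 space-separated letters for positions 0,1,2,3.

Answer: G Y O Y

Derivation:
After move 1 (F): F=GGGG U=WWOO R=WRWR D=RRYY L=OYOY
After move 2 (F): F=GGGG U=WWYY R=OROR D=WWYY L=OROR
After move 3 (U): U=YWYW F=ORGG R=BBOR B=ORBB L=GGOR
After move 4 (R'): R=BRBO U=YBYO F=OWGW D=WRYG B=YRWB
After move 5 (R'): R=ROBB U=YWYY F=OBGO D=WWYW B=GRRB
After move 6 (F'): F=BOOG U=YWRB R=WOWB D=GRYW L=GYOY
Query: L face = GYOY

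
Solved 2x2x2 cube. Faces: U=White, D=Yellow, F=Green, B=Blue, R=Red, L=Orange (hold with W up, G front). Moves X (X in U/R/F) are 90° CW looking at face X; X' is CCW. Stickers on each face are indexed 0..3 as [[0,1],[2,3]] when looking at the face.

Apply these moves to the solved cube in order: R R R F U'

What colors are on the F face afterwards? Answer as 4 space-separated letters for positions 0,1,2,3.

After move 1 (R): R=RRRR U=WGWG F=GYGY D=YBYB B=WBWB
After move 2 (R): R=RRRR U=WYWY F=GBGB D=YWYW B=GBGB
After move 3 (R): R=RRRR U=WBWB F=GWGW D=YGYG B=YBYB
After move 4 (F): F=GGWW U=WBOO R=WRBR D=RRYG L=OYOG
After move 5 (U'): U=BOWO F=OYWW R=GGBR B=WRYB L=YBOG
Query: F face = OYWW

Answer: O Y W W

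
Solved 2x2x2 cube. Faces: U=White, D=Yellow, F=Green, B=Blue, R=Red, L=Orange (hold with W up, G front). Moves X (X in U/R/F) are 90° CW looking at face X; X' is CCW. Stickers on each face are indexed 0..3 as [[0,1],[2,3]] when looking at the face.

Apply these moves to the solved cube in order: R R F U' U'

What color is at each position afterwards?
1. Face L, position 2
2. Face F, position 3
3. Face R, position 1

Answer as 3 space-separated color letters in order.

Answer: O B Y

Derivation:
After move 1 (R): R=RRRR U=WGWG F=GYGY D=YBYB B=WBWB
After move 2 (R): R=RRRR U=WYWY F=GBGB D=YWYW B=GBGB
After move 3 (F): F=GGBB U=WYOO R=WRYR D=RRYW L=OYOW
After move 4 (U'): U=YOWO F=OYBB R=GGYR B=WRGB L=GBOW
After move 5 (U'): U=OOYW F=GBBB R=OYYR B=GGGB L=WROW
Query 1: L[2] = O
Query 2: F[3] = B
Query 3: R[1] = Y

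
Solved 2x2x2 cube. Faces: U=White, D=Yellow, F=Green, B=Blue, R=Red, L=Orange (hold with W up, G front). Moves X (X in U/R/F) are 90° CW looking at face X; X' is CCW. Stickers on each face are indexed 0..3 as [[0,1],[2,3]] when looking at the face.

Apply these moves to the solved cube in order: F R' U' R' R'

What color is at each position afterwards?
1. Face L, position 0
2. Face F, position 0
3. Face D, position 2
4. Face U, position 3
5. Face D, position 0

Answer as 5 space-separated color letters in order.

After move 1 (F): F=GGGG U=WWOO R=WRWR D=RRYY L=OYOY
After move 2 (R'): R=RRWW U=WBOB F=GWGO D=RGYG B=YBRB
After move 3 (U'): U=BBWO F=OYGO R=GWWW B=RRRB L=YBOY
After move 4 (R'): R=WWGW U=BRWR F=OBGO D=RYYO B=GRGB
After move 5 (R'): R=WWWG U=BGWG F=ORGR D=RBYO B=ORYB
Query 1: L[0] = Y
Query 2: F[0] = O
Query 3: D[2] = Y
Query 4: U[3] = G
Query 5: D[0] = R

Answer: Y O Y G R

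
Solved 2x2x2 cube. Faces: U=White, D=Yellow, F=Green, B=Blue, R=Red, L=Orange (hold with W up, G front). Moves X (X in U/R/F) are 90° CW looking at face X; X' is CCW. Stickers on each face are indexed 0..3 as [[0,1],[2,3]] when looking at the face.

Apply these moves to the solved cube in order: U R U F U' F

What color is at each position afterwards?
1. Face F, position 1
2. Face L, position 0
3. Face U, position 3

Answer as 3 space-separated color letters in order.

After move 1 (U): U=WWWW F=RRGG R=BBRR B=OOBB L=GGOO
After move 2 (R): R=RBRB U=WRWG F=RYGY D=YBYO B=WOWB
After move 3 (U): U=WWGR F=RBGY R=WORB B=GGWB L=RYOO
After move 4 (F): F=GRYB U=WWOY R=GORB D=RWYO L=RYOB
After move 5 (U'): U=WYWO F=RYYB R=GRRB B=GOWB L=GGOB
After move 6 (F): F=YRBY U=WYBG R=WROB D=RGYO L=GROW
Query 1: F[1] = R
Query 2: L[0] = G
Query 3: U[3] = G

Answer: R G G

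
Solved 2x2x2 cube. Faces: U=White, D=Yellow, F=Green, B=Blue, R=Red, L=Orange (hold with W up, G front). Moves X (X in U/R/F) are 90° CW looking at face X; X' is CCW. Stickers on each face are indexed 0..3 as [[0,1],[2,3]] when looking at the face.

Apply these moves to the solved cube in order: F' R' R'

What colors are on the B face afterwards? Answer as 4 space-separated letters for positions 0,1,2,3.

Answer: G B G B

Derivation:
After move 1 (F'): F=GGGG U=WWRR R=YRYR D=OOYY L=OWOW
After move 2 (R'): R=RRYY U=WBRB F=GWGR D=OGYG B=YBOB
After move 3 (R'): R=RYRY U=WORY F=GBGB D=OWYR B=GBGB
Query: B face = GBGB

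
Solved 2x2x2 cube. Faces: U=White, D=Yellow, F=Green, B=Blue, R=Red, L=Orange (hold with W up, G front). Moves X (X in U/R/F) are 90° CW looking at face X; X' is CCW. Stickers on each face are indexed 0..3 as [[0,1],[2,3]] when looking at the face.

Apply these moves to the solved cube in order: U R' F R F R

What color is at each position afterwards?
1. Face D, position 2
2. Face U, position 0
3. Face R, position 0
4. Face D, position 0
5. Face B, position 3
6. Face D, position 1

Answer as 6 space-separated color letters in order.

Answer: Y W W R B B

Derivation:
After move 1 (U): U=WWWW F=RRGG R=BBRR B=OOBB L=GGOO
After move 2 (R'): R=BRBR U=WBWO F=RWGW D=YRYG B=YOYB
After move 3 (F): F=GRWW U=WBOG R=WROR D=BBYG L=GYOR
After move 4 (R): R=OWRR U=WROW F=GBWG D=BYYY B=GOBB
After move 5 (F): F=WGGB U=WRRY R=OWWR D=ROYY L=GBOY
After move 6 (R): R=WORW U=WGRB F=WOGY D=RBYG B=YORB
Query 1: D[2] = Y
Query 2: U[0] = W
Query 3: R[0] = W
Query 4: D[0] = R
Query 5: B[3] = B
Query 6: D[1] = B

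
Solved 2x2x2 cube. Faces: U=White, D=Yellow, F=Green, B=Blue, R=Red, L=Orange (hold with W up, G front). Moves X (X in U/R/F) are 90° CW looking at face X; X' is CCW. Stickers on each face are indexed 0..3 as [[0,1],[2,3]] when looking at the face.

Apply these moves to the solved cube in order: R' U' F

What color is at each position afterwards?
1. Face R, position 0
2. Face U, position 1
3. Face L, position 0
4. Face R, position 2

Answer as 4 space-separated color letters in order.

Answer: W B Y W

Derivation:
After move 1 (R'): R=RRRR U=WBWB F=GWGW D=YGYG B=YBYB
After move 2 (U'): U=BBWW F=OOGW R=GWRR B=RRYB L=YBOO
After move 3 (F): F=GOWO U=BBOB R=WWWR D=RGYG L=YYOG
Query 1: R[0] = W
Query 2: U[1] = B
Query 3: L[0] = Y
Query 4: R[2] = W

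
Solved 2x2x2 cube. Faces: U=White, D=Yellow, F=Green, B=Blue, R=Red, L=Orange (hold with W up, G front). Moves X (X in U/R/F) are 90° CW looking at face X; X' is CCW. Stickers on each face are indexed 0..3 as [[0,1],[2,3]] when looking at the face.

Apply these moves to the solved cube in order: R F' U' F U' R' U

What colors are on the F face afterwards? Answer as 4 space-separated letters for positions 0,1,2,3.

After move 1 (R): R=RRRR U=WGWG F=GYGY D=YBYB B=WBWB
After move 2 (F'): F=YYGG U=WGRR R=BRYR D=OOYB L=OGOW
After move 3 (U'): U=GRWR F=OGGG R=YYYR B=BRWB L=WBOW
After move 4 (F): F=GOGG U=GRWB R=WYRR D=YYYB L=WOOO
After move 5 (U'): U=RBGW F=WOGG R=GORR B=WYWB L=BROO
After move 6 (R'): R=ORGR U=RWGW F=WBGW D=YOYG B=BYYB
After move 7 (U): U=GRWW F=ORGW R=BYGR B=BRYB L=WBOO
Query: F face = ORGW

Answer: O R G W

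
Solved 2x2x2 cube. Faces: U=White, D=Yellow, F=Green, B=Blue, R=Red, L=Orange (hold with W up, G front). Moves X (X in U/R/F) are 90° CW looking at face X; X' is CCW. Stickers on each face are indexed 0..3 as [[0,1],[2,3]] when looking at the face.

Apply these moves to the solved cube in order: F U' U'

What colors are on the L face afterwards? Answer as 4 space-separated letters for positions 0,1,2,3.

Answer: W R O Y

Derivation:
After move 1 (F): F=GGGG U=WWOO R=WRWR D=RRYY L=OYOY
After move 2 (U'): U=WOWO F=OYGG R=GGWR B=WRBB L=BBOY
After move 3 (U'): U=OOWW F=BBGG R=OYWR B=GGBB L=WROY
Query: L face = WROY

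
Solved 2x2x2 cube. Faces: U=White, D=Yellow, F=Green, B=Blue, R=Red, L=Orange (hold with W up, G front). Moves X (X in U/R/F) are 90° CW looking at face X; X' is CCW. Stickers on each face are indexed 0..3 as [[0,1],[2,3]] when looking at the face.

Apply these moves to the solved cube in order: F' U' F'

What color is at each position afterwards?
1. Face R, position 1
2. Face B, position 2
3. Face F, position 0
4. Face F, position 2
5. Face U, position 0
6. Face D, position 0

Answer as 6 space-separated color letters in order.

After move 1 (F'): F=GGGG U=WWRR R=YRYR D=OOYY L=OWOW
After move 2 (U'): U=WRWR F=OWGG R=GGYR B=YRBB L=BBOW
After move 3 (F'): F=WGOG U=WRGY R=OGOR D=BWYY L=BROW
Query 1: R[1] = G
Query 2: B[2] = B
Query 3: F[0] = W
Query 4: F[2] = O
Query 5: U[0] = W
Query 6: D[0] = B

Answer: G B W O W B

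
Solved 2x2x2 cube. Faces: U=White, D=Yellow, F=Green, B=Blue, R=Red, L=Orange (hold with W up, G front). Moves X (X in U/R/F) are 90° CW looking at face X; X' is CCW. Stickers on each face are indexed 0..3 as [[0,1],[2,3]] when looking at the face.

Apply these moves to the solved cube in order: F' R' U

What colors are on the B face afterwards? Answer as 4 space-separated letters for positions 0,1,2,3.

After move 1 (F'): F=GGGG U=WWRR R=YRYR D=OOYY L=OWOW
After move 2 (R'): R=RRYY U=WBRB F=GWGR D=OGYG B=YBOB
After move 3 (U): U=RWBB F=RRGR R=YBYY B=OWOB L=GWOW
Query: B face = OWOB

Answer: O W O B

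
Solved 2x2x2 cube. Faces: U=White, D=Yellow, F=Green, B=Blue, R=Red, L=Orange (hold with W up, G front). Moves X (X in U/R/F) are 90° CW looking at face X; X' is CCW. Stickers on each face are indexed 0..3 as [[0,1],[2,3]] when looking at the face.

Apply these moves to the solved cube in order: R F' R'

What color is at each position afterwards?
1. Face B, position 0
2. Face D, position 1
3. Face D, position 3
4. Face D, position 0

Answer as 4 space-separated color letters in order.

After move 1 (R): R=RRRR U=WGWG F=GYGY D=YBYB B=WBWB
After move 2 (F'): F=YYGG U=WGRR R=BRYR D=OOYB L=OGOW
After move 3 (R'): R=RRBY U=WWRW F=YGGR D=OYYG B=BBOB
Query 1: B[0] = B
Query 2: D[1] = Y
Query 3: D[3] = G
Query 4: D[0] = O

Answer: B Y G O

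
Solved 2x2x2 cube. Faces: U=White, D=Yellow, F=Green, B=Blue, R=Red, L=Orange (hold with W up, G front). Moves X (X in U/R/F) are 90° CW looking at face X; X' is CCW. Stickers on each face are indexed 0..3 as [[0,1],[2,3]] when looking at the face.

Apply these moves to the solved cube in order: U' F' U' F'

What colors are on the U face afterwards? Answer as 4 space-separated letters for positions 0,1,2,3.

Answer: W R O Y

Derivation:
After move 1 (U'): U=WWWW F=OOGG R=GGRR B=RRBB L=BBOO
After move 2 (F'): F=OGOG U=WWGR R=YGYR D=BOYY L=BWOW
After move 3 (U'): U=WRWG F=BWOG R=OGYR B=YGBB L=RROW
After move 4 (F'): F=WGBO U=WROY R=OGBR D=RWYY L=RGOW
Query: U face = WROY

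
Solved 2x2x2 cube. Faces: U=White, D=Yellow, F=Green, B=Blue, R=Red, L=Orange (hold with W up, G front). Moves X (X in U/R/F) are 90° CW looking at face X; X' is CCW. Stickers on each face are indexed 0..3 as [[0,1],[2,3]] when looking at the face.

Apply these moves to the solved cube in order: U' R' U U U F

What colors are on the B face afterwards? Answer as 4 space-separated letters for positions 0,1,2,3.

After move 1 (U'): U=WWWW F=OOGG R=GGRR B=RRBB L=BBOO
After move 2 (R'): R=GRGR U=WBWR F=OWGW D=YOYG B=YRYB
After move 3 (U): U=WWRB F=GRGW R=YRGR B=BBYB L=OWOO
After move 4 (U): U=RWBW F=YRGW R=BBGR B=OWYB L=GROO
After move 5 (U): U=BRWW F=BBGW R=OWGR B=GRYB L=YROO
After move 6 (F): F=GBWB U=BROR R=WWWR D=GOYG L=YYOO
Query: B face = GRYB

Answer: G R Y B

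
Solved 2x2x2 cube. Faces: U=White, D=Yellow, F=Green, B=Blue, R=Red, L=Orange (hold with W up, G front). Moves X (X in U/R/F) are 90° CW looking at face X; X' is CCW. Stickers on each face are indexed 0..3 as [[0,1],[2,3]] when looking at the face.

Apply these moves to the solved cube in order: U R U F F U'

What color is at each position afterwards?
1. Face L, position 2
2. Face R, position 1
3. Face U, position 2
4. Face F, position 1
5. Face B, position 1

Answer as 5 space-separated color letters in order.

Answer: O G W R O

Derivation:
After move 1 (U): U=WWWW F=RRGG R=BBRR B=OOBB L=GGOO
After move 2 (R): R=RBRB U=WRWG F=RYGY D=YBYO B=WOWB
After move 3 (U): U=WWGR F=RBGY R=WORB B=GGWB L=RYOO
After move 4 (F): F=GRYB U=WWOY R=GORB D=RWYO L=RYOB
After move 5 (F): F=YGBR U=WWBY R=OOYB D=RGYO L=RROW
After move 6 (U'): U=WYWB F=RRBR R=YGYB B=OOWB L=GGOW
Query 1: L[2] = O
Query 2: R[1] = G
Query 3: U[2] = W
Query 4: F[1] = R
Query 5: B[1] = O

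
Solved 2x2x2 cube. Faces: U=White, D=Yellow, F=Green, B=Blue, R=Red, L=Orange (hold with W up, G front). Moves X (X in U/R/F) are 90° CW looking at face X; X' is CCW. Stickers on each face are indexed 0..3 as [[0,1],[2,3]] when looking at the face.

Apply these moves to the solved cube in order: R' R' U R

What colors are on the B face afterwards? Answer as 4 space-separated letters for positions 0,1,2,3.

After move 1 (R'): R=RRRR U=WBWB F=GWGW D=YGYG B=YBYB
After move 2 (R'): R=RRRR U=WYWY F=GBGB D=YWYW B=GBGB
After move 3 (U): U=WWYY F=RRGB R=GBRR B=OOGB L=GBOO
After move 4 (R): R=RGRB U=WRYB F=RWGW D=YGYO B=YOWB
Query: B face = YOWB

Answer: Y O W B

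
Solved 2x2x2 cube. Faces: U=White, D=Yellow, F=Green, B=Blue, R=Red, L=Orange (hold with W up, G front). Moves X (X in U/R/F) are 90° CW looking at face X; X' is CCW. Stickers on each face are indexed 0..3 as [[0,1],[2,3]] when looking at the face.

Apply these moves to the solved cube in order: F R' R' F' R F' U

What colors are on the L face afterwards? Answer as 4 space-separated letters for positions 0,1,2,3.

After move 1 (F): F=GGGG U=WWOO R=WRWR D=RRYY L=OYOY
After move 2 (R'): R=RRWW U=WBOB F=GWGO D=RGYG B=YBRB
After move 3 (R'): R=RWRW U=WROY F=GBGB D=RWYO B=GBGB
After move 4 (F'): F=BBGG U=WRRR R=WWRW D=YYYO L=OYOO
After move 5 (R): R=RWWW U=WBRG F=BYGO D=YGYG B=RBRB
After move 6 (F'): F=YOBG U=WBRW R=GWYW D=YOYG L=OGOR
After move 7 (U): U=RWWB F=GWBG R=RBYW B=OGRB L=YOOR
Query: L face = YOOR

Answer: Y O O R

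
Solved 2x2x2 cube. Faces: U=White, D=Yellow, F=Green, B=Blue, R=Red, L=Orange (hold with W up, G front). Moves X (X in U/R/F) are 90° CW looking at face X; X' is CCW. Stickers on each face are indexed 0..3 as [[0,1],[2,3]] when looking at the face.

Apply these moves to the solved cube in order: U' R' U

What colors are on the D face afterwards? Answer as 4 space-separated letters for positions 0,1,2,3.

Answer: Y O Y G

Derivation:
After move 1 (U'): U=WWWW F=OOGG R=GGRR B=RRBB L=BBOO
After move 2 (R'): R=GRGR U=WBWR F=OWGW D=YOYG B=YRYB
After move 3 (U): U=WWRB F=GRGW R=YRGR B=BBYB L=OWOO
Query: D face = YOYG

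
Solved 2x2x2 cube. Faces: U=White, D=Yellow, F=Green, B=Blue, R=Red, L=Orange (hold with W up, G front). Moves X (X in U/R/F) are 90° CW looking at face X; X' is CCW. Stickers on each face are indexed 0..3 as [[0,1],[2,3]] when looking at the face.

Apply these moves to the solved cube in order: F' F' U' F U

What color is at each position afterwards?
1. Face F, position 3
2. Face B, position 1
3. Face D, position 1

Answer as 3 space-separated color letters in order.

Answer: R W G

Derivation:
After move 1 (F'): F=GGGG U=WWRR R=YRYR D=OOYY L=OWOW
After move 2 (F'): F=GGGG U=WWYY R=OROR D=WWYY L=OROR
After move 3 (U'): U=WYWY F=ORGG R=GGOR B=ORBB L=BBOR
After move 4 (F): F=GOGR U=WYRB R=WGYR D=OGYY L=BWOW
After move 5 (U): U=RWBY F=WGGR R=ORYR B=BWBB L=GOOW
Query 1: F[3] = R
Query 2: B[1] = W
Query 3: D[1] = G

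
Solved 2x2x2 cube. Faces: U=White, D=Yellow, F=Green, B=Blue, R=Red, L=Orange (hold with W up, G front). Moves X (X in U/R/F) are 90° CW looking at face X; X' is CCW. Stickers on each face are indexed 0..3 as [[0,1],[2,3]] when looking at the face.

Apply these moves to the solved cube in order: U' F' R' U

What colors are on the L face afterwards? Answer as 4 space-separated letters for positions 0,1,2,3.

Answer: O W O W

Derivation:
After move 1 (U'): U=WWWW F=OOGG R=GGRR B=RRBB L=BBOO
After move 2 (F'): F=OGOG U=WWGR R=YGYR D=BOYY L=BWOW
After move 3 (R'): R=GRYY U=WBGR F=OWOR D=BGYG B=YROB
After move 4 (U): U=GWRB F=GROR R=YRYY B=BWOB L=OWOW
Query: L face = OWOW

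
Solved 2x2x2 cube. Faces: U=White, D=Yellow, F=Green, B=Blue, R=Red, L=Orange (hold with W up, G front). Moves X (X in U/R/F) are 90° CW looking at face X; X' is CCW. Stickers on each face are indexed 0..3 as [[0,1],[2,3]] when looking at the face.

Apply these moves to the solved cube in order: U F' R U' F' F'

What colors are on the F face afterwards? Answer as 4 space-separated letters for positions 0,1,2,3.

After move 1 (U): U=WWWW F=RRGG R=BBRR B=OOBB L=GGOO
After move 2 (F'): F=RGRG U=WWBR R=YBYR D=GOYY L=GWOW
After move 3 (R): R=YYRB U=WGBG F=RORY D=GBYO B=ROWB
After move 4 (U'): U=GGWB F=GWRY R=RORB B=YYWB L=ROOW
After move 5 (F'): F=WYGR U=GGRR R=BOGB D=OWYO L=RBOW
After move 6 (F'): F=YRWG U=GGBG R=WOOB D=BWYO L=RROR
Query: F face = YRWG

Answer: Y R W G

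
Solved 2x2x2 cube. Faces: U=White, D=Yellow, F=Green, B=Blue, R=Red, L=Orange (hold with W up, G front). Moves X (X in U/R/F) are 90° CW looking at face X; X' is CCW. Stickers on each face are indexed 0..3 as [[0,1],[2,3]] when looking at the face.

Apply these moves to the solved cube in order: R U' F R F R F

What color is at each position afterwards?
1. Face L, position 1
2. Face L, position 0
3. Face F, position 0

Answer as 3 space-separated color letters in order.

Answer: R W B

Derivation:
After move 1 (R): R=RRRR U=WGWG F=GYGY D=YBYB B=WBWB
After move 2 (U'): U=GGWW F=OOGY R=GYRR B=RRWB L=WBOO
After move 3 (F): F=GOYO U=GGOB R=WYWR D=RGYB L=WYOB
After move 4 (R): R=WWRY U=GOOO F=GGYB D=RWYR B=BRGB
After move 5 (F): F=YGBG U=GOBY R=OWOY D=RWYR L=WROW
After move 6 (R): R=OOYW U=GGBG F=YWBR D=RGYB B=YROB
After move 7 (F): F=BYRW U=GGWR R=BOGW D=YOYB L=WROG
Query 1: L[1] = R
Query 2: L[0] = W
Query 3: F[0] = B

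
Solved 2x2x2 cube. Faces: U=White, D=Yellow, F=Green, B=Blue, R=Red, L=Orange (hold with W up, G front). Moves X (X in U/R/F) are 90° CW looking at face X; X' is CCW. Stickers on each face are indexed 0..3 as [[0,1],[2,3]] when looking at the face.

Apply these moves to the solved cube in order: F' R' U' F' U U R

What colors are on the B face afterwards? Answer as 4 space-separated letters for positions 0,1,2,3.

Answer: B R G B

Derivation:
After move 1 (F'): F=GGGG U=WWRR R=YRYR D=OOYY L=OWOW
After move 2 (R'): R=RRYY U=WBRB F=GWGR D=OGYG B=YBOB
After move 3 (U'): U=BBWR F=OWGR R=GWYY B=RROB L=YBOW
After move 4 (F'): F=WROG U=BBGY R=GWOY D=BWYG L=YROW
After move 5 (U): U=GBYB F=GWOG R=RROY B=YROB L=WROW
After move 6 (U): U=YGBB F=RROG R=YROY B=WROB L=GWOW
After move 7 (R): R=OYYR U=YRBG F=RWOG D=BOYW B=BRGB
Query: B face = BRGB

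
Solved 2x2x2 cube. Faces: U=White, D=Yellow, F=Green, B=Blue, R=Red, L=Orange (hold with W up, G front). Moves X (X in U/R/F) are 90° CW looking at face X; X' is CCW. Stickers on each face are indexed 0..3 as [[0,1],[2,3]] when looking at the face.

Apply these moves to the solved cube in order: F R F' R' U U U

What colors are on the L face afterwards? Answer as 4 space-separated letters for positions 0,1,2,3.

Answer: B B O O

Derivation:
After move 1 (F): F=GGGG U=WWOO R=WRWR D=RRYY L=OYOY
After move 2 (R): R=WWRR U=WGOG F=GRGY D=RBYB B=OBWB
After move 3 (F'): F=RYGG U=WGWR R=BWRR D=YYYB L=OGOO
After move 4 (R'): R=WRBR U=WWWO F=RGGR D=YYYG B=BBYB
After move 5 (U): U=WWOW F=WRGR R=BBBR B=OGYB L=RGOO
After move 6 (U): U=OWWW F=BBGR R=OGBR B=RGYB L=WROO
After move 7 (U): U=WOWW F=OGGR R=RGBR B=WRYB L=BBOO
Query: L face = BBOO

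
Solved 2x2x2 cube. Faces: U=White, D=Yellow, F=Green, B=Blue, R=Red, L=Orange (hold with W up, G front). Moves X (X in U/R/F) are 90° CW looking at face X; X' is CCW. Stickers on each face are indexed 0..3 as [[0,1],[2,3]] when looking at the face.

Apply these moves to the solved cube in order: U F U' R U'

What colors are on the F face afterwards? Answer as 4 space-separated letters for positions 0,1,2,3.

Answer: O O G Y

Derivation:
After move 1 (U): U=WWWW F=RRGG R=BBRR B=OOBB L=GGOO
After move 2 (F): F=GRGR U=WWOG R=WBWR D=RBYY L=GYOY
After move 3 (U'): U=WGWO F=GYGR R=GRWR B=WBBB L=OOOY
After move 4 (R): R=WGRR U=WYWR F=GBGY D=RBYW B=OBGB
After move 5 (U'): U=YRWW F=OOGY R=GBRR B=WGGB L=OBOY
Query: F face = OOGY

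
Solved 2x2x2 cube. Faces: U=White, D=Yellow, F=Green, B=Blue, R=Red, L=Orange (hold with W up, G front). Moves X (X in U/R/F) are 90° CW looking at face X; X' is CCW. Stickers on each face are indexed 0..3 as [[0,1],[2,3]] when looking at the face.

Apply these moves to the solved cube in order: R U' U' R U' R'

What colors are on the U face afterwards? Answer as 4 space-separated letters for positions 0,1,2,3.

After move 1 (R): R=RRRR U=WGWG F=GYGY D=YBYB B=WBWB
After move 2 (U'): U=GGWW F=OOGY R=GYRR B=RRWB L=WBOO
After move 3 (U'): U=GWGW F=WBGY R=OORR B=GYWB L=RROO
After move 4 (R): R=RORO U=GBGY F=WBGB D=YWYG B=WYWB
After move 5 (U'): U=BYGG F=RRGB R=WBRO B=ROWB L=WYOO
After move 6 (R'): R=BOWR U=BWGR F=RYGG D=YRYB B=GOWB
Query: U face = BWGR

Answer: B W G R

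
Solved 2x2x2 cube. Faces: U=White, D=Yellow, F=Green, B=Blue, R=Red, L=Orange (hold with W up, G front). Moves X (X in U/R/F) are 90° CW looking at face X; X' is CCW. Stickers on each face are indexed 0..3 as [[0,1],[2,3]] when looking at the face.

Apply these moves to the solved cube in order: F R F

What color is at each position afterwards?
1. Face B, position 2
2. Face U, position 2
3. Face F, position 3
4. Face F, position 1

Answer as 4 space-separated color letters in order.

Answer: W Y R G

Derivation:
After move 1 (F): F=GGGG U=WWOO R=WRWR D=RRYY L=OYOY
After move 2 (R): R=WWRR U=WGOG F=GRGY D=RBYB B=OBWB
After move 3 (F): F=GGYR U=WGYY R=OWGR D=RWYB L=OROB
Query 1: B[2] = W
Query 2: U[2] = Y
Query 3: F[3] = R
Query 4: F[1] = G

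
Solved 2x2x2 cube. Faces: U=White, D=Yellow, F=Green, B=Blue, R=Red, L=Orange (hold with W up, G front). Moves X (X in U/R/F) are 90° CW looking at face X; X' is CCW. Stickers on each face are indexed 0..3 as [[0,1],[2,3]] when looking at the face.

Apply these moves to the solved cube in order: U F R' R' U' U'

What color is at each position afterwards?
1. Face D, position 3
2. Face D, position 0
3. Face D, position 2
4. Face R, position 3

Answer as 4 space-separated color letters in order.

Answer: G R Y W

Derivation:
After move 1 (U): U=WWWW F=RRGG R=BBRR B=OOBB L=GGOO
After move 2 (F): F=GRGR U=WWOG R=WBWR D=RBYY L=GYOY
After move 3 (R'): R=BRWW U=WBOO F=GWGG D=RRYR B=YOBB
After move 4 (R'): R=RWBW U=WBOY F=GBGO D=RWYG B=RORB
After move 5 (U'): U=BYWO F=GYGO R=GBBW B=RWRB L=ROOY
After move 6 (U'): U=YOBW F=ROGO R=GYBW B=GBRB L=RWOY
Query 1: D[3] = G
Query 2: D[0] = R
Query 3: D[2] = Y
Query 4: R[3] = W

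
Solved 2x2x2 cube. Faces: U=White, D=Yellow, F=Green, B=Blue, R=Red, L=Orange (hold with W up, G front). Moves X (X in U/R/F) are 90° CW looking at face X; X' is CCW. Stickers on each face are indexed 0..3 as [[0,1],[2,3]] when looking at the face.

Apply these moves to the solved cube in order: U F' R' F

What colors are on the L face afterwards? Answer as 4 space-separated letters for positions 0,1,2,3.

After move 1 (U): U=WWWW F=RRGG R=BBRR B=OOBB L=GGOO
After move 2 (F'): F=RGRG U=WWBR R=YBYR D=GOYY L=GWOW
After move 3 (R'): R=BRYY U=WBBO F=RWRR D=GGYG B=YOOB
After move 4 (F): F=RRRW U=WBWW R=BROY D=YBYG L=GGOG
Query: L face = GGOG

Answer: G G O G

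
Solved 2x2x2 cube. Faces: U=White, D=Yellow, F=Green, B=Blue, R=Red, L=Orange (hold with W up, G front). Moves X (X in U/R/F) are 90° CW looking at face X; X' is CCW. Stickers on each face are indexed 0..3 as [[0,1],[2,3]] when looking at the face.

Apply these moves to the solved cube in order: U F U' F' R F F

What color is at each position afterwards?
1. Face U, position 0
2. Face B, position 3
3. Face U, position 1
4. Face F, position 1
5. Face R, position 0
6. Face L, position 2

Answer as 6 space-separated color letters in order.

After move 1 (U): U=WWWW F=RRGG R=BBRR B=OOBB L=GGOO
After move 2 (F): F=GRGR U=WWOG R=WBWR D=RBYY L=GYOY
After move 3 (U'): U=WGWO F=GYGR R=GRWR B=WBBB L=OOOY
After move 4 (F'): F=YRGG U=WGGW R=BRRR D=OYYY L=OOOW
After move 5 (R): R=RBRR U=WRGG F=YYGY D=OBYW B=WBGB
After move 6 (F): F=GYYY U=WRWO R=GBGR D=RRYW L=OOOB
After move 7 (F): F=YGYY U=WRBO R=WBOR D=GGYW L=OROR
Query 1: U[0] = W
Query 2: B[3] = B
Query 3: U[1] = R
Query 4: F[1] = G
Query 5: R[0] = W
Query 6: L[2] = O

Answer: W B R G W O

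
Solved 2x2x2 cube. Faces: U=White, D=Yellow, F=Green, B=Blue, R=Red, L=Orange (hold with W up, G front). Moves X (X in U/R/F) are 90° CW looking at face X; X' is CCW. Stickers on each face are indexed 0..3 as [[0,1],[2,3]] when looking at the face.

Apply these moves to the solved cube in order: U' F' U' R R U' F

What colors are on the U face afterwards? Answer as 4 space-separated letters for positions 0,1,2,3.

Answer: O Y W G

Derivation:
After move 1 (U'): U=WWWW F=OOGG R=GGRR B=RRBB L=BBOO
After move 2 (F'): F=OGOG U=WWGR R=YGYR D=BOYY L=BWOW
After move 3 (U'): U=WRWG F=BWOG R=OGYR B=YGBB L=RROW
After move 4 (R): R=YORG U=WWWG F=BOOY D=BBYY B=GGRB
After move 5 (R): R=RYGO U=WOWY F=BBOY D=BRYG B=GGWB
After move 6 (U'): U=OYWW F=RROY R=BBGO B=RYWB L=GGOW
After move 7 (F): F=ORYR U=OYWG R=WBWO D=GBYG L=GBOR
Query: U face = OYWG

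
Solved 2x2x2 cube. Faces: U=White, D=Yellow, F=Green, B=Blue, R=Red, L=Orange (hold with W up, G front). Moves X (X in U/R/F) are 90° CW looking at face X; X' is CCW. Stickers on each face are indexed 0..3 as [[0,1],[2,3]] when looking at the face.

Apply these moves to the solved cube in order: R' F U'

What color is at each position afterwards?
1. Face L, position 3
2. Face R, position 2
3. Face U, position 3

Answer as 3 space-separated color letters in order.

Answer: G B O

Derivation:
After move 1 (R'): R=RRRR U=WBWB F=GWGW D=YGYG B=YBYB
After move 2 (F): F=GGWW U=WBOO R=WRBR D=RRYG L=OYOG
After move 3 (U'): U=BOWO F=OYWW R=GGBR B=WRYB L=YBOG
Query 1: L[3] = G
Query 2: R[2] = B
Query 3: U[3] = O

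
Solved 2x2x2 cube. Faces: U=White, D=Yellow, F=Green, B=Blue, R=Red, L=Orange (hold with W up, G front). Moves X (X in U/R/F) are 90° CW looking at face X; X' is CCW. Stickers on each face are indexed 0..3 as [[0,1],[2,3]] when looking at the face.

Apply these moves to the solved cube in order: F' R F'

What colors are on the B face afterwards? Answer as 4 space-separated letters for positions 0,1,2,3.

After move 1 (F'): F=GGGG U=WWRR R=YRYR D=OOYY L=OWOW
After move 2 (R): R=YYRR U=WGRG F=GOGY D=OBYB B=RBWB
After move 3 (F'): F=OYGG U=WGYR R=BYOR D=WWYB L=OGOR
Query: B face = RBWB

Answer: R B W B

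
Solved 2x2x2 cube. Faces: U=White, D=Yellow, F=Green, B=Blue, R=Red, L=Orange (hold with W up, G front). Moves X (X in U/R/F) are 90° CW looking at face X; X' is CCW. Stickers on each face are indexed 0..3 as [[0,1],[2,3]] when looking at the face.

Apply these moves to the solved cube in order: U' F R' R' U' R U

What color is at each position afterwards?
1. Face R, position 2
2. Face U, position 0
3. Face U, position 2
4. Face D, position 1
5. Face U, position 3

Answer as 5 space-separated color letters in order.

Answer: W W R O Y

Derivation:
After move 1 (U'): U=WWWW F=OOGG R=GGRR B=RRBB L=BBOO
After move 2 (F): F=GOGO U=WWOB R=WGWR D=RGYY L=BYOY
After move 3 (R'): R=GRWW U=WBOR F=GWGB D=ROYO B=YRGB
After move 4 (R'): R=RWGW U=WGOY F=GBGR D=RWYB B=OROB
After move 5 (U'): U=GYWO F=BYGR R=GBGW B=RWOB L=OROY
After move 6 (R): R=GGWB U=GYWR F=BWGB D=ROYR B=OWYB
After move 7 (U): U=WGRY F=GGGB R=OWWB B=ORYB L=BWOY
Query 1: R[2] = W
Query 2: U[0] = W
Query 3: U[2] = R
Query 4: D[1] = O
Query 5: U[3] = Y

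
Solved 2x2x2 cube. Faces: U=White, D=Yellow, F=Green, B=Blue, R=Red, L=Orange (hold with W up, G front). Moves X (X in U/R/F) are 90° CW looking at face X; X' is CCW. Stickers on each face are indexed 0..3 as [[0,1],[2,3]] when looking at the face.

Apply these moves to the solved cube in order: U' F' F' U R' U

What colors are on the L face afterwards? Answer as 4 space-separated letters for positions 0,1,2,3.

Answer: O W O G

Derivation:
After move 1 (U'): U=WWWW F=OOGG R=GGRR B=RRBB L=BBOO
After move 2 (F'): F=OGOG U=WWGR R=YGYR D=BOYY L=BWOW
After move 3 (F'): F=GGOO U=WWYY R=OGBR D=WWYY L=BROG
After move 4 (U): U=YWYW F=OGOO R=RRBR B=BRBB L=GGOG
After move 5 (R'): R=RRRB U=YBYB F=OWOW D=WGYO B=YRWB
After move 6 (U): U=YYBB F=RROW R=YRRB B=GGWB L=OWOG
Query: L face = OWOG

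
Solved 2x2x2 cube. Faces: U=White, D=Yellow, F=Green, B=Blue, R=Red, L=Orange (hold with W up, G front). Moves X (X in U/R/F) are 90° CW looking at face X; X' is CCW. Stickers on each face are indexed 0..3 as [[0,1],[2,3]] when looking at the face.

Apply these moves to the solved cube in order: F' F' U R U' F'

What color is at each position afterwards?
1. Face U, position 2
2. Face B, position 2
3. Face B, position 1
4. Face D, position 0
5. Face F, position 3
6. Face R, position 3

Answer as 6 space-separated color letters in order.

After move 1 (F'): F=GGGG U=WWRR R=YRYR D=OOYY L=OWOW
After move 2 (F'): F=GGGG U=WWYY R=OROR D=WWYY L=OROR
After move 3 (U): U=YWYW F=ORGG R=BBOR B=ORBB L=GGOR
After move 4 (R): R=OBRB U=YRYG F=OWGY D=WBYO B=WRWB
After move 5 (U'): U=RGYY F=GGGY R=OWRB B=OBWB L=WROR
After move 6 (F'): F=GYGG U=RGOR R=BWWB D=RRYO L=WYOY
Query 1: U[2] = O
Query 2: B[2] = W
Query 3: B[1] = B
Query 4: D[0] = R
Query 5: F[3] = G
Query 6: R[3] = B

Answer: O W B R G B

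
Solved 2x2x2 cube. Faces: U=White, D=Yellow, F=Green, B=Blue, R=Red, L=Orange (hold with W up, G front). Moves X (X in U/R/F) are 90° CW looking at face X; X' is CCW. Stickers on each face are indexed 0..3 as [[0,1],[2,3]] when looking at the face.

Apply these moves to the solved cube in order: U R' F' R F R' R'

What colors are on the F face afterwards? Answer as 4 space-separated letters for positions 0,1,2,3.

After move 1 (U): U=WWWW F=RRGG R=BBRR B=OOBB L=GGOO
After move 2 (R'): R=BRBR U=WBWO F=RWGW D=YRYG B=YOYB
After move 3 (F'): F=WWRG U=WBBB R=RRYR D=GOYG L=GOOW
After move 4 (R): R=YRRR U=WWBG F=WORG D=GYYY B=BOBB
After move 5 (F): F=RWGO U=WWWO R=BRGR D=RYYY L=GGOY
After move 6 (R'): R=RRBG U=WBWB F=RWGO D=RWYO B=YOYB
After move 7 (R'): R=RGRB U=WYWY F=RBGB D=RWYO B=OOWB
Query: F face = RBGB

Answer: R B G B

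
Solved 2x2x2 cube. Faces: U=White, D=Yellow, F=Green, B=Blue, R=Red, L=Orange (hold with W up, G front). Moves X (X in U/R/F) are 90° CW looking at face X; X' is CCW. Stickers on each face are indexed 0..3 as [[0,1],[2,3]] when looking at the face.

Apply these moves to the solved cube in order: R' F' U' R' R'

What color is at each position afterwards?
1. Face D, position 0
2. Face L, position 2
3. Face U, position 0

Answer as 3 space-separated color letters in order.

After move 1 (R'): R=RRRR U=WBWB F=GWGW D=YGYG B=YBYB
After move 2 (F'): F=WWGG U=WBRR R=GRYR D=OOYG L=OBOW
After move 3 (U'): U=BRWR F=OBGG R=WWYR B=GRYB L=YBOW
After move 4 (R'): R=WRWY U=BYWG F=ORGR D=OBYG B=GROB
After move 5 (R'): R=RYWW U=BOWG F=OYGG D=ORYR B=GRBB
Query 1: D[0] = O
Query 2: L[2] = O
Query 3: U[0] = B

Answer: O O B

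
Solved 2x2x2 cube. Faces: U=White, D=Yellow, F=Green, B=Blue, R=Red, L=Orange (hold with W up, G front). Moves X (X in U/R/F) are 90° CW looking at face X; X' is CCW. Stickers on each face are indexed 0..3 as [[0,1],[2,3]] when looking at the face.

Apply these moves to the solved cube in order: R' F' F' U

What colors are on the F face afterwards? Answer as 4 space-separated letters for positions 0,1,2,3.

After move 1 (R'): R=RRRR U=WBWB F=GWGW D=YGYG B=YBYB
After move 2 (F'): F=WWGG U=WBRR R=GRYR D=OOYG L=OBOW
After move 3 (F'): F=WGWG U=WBGY R=OROR D=BWYG L=OROR
After move 4 (U): U=GWYB F=ORWG R=YBOR B=ORYB L=WGOR
Query: F face = ORWG

Answer: O R W G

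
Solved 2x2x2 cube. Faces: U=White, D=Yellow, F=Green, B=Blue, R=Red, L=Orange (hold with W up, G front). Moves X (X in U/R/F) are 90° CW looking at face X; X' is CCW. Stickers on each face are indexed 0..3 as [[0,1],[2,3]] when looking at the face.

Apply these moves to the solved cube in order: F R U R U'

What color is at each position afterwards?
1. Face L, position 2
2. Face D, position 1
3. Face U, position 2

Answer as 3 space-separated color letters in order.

Answer: O W O

Derivation:
After move 1 (F): F=GGGG U=WWOO R=WRWR D=RRYY L=OYOY
After move 2 (R): R=WWRR U=WGOG F=GRGY D=RBYB B=OBWB
After move 3 (U): U=OWGG F=WWGY R=OBRR B=OYWB L=GROY
After move 4 (R): R=RORB U=OWGY F=WBGB D=RWYO B=GYWB
After move 5 (U'): U=WYOG F=GRGB R=WBRB B=ROWB L=GYOY
Query 1: L[2] = O
Query 2: D[1] = W
Query 3: U[2] = O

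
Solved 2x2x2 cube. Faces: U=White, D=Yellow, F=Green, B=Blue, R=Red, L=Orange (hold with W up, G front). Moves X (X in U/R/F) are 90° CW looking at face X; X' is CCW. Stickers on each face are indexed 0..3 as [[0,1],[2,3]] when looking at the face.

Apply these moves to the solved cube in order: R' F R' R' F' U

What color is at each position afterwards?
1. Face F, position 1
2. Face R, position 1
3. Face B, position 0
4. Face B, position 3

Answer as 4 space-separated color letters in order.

Answer: B B O B

Derivation:
After move 1 (R'): R=RRRR U=WBWB F=GWGW D=YGYG B=YBYB
After move 2 (F): F=GGWW U=WBOO R=WRBR D=RRYG L=OYOG
After move 3 (R'): R=RRWB U=WYOY F=GBWO D=RGYW B=GBRB
After move 4 (R'): R=RBRW U=WROG F=GYWY D=RBYO B=WBGB
After move 5 (F'): F=YYGW U=WRRR R=BBRW D=YGYO L=OGOO
After move 6 (U): U=RWRR F=BBGW R=WBRW B=OGGB L=YYOO
Query 1: F[1] = B
Query 2: R[1] = B
Query 3: B[0] = O
Query 4: B[3] = B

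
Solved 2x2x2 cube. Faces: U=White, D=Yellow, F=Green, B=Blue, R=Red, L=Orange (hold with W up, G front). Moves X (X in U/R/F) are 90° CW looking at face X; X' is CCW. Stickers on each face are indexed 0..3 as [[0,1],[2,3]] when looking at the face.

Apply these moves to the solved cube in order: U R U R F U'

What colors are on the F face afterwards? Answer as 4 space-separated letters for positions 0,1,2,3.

After move 1 (U): U=WWWW F=RRGG R=BBRR B=OOBB L=GGOO
After move 2 (R): R=RBRB U=WRWG F=RYGY D=YBYO B=WOWB
After move 3 (U): U=WWGR F=RBGY R=WORB B=GGWB L=RYOO
After move 4 (R): R=RWBO U=WBGY F=RBGO D=YWYG B=RGWB
After move 5 (F): F=GROB U=WBOY R=GWYO D=BRYG L=RYOW
After move 6 (U'): U=BYWO F=RYOB R=GRYO B=GWWB L=RGOW
Query: F face = RYOB

Answer: R Y O B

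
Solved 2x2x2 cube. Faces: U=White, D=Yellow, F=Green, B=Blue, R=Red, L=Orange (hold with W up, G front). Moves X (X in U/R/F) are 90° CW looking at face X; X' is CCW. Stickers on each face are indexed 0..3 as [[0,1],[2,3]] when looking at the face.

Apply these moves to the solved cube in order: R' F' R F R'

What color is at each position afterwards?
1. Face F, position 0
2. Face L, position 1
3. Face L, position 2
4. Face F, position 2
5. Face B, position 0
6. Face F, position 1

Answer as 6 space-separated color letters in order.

Answer: G O O G Y W

Derivation:
After move 1 (R'): R=RRRR U=WBWB F=GWGW D=YGYG B=YBYB
After move 2 (F'): F=WWGG U=WBRR R=GRYR D=OOYG L=OBOW
After move 3 (R): R=YGRR U=WWRG F=WOGG D=OYYY B=RBBB
After move 4 (F): F=GWGO U=WWWB R=RGGR D=RYYY L=OOOY
After move 5 (R'): R=GRRG U=WBWR F=GWGB D=RWYO B=YBYB
Query 1: F[0] = G
Query 2: L[1] = O
Query 3: L[2] = O
Query 4: F[2] = G
Query 5: B[0] = Y
Query 6: F[1] = W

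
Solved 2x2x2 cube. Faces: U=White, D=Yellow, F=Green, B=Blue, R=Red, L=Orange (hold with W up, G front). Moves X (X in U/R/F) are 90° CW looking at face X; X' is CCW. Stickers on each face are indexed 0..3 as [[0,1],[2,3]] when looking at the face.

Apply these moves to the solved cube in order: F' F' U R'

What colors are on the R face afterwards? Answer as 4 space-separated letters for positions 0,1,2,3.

After move 1 (F'): F=GGGG U=WWRR R=YRYR D=OOYY L=OWOW
After move 2 (F'): F=GGGG U=WWYY R=OROR D=WWYY L=OROR
After move 3 (U): U=YWYW F=ORGG R=BBOR B=ORBB L=GGOR
After move 4 (R'): R=BRBO U=YBYO F=OWGW D=WRYG B=YRWB
Query: R face = BRBO

Answer: B R B O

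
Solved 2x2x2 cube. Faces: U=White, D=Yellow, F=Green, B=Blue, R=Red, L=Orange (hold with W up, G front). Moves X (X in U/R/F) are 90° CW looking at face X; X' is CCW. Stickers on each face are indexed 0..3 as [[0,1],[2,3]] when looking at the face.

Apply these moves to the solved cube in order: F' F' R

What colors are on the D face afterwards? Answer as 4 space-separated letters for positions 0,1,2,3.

After move 1 (F'): F=GGGG U=WWRR R=YRYR D=OOYY L=OWOW
After move 2 (F'): F=GGGG U=WWYY R=OROR D=WWYY L=OROR
After move 3 (R): R=OORR U=WGYG F=GWGY D=WBYB B=YBWB
Query: D face = WBYB

Answer: W B Y B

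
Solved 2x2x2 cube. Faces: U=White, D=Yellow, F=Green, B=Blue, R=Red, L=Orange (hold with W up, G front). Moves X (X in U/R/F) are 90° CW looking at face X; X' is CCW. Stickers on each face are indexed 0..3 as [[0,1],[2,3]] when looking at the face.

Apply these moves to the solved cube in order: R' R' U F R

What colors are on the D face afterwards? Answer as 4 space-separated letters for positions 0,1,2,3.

Answer: R G Y O

Derivation:
After move 1 (R'): R=RRRR U=WBWB F=GWGW D=YGYG B=YBYB
After move 2 (R'): R=RRRR U=WYWY F=GBGB D=YWYW B=GBGB
After move 3 (U): U=WWYY F=RRGB R=GBRR B=OOGB L=GBOO
After move 4 (F): F=GRBR U=WWOB R=YBYR D=RGYW L=GYOW
After move 5 (R): R=YYRB U=WROR F=GGBW D=RGYO B=BOWB
Query: D face = RGYO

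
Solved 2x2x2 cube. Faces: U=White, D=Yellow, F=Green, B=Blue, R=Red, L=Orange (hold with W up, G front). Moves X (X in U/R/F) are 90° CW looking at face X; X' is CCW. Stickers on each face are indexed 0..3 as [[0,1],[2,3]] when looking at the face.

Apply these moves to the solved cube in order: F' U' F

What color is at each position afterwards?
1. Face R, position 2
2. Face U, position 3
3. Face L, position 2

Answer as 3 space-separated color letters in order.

Answer: R B O

Derivation:
After move 1 (F'): F=GGGG U=WWRR R=YRYR D=OOYY L=OWOW
After move 2 (U'): U=WRWR F=OWGG R=GGYR B=YRBB L=BBOW
After move 3 (F): F=GOGW U=WRWB R=WGRR D=YGYY L=BOOO
Query 1: R[2] = R
Query 2: U[3] = B
Query 3: L[2] = O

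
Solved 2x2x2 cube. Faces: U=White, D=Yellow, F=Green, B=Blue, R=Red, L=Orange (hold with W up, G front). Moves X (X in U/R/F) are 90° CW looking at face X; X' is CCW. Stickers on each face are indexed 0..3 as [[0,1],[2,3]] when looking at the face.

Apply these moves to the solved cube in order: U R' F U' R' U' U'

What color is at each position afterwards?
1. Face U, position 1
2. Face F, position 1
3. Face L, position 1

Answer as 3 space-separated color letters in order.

After move 1 (U): U=WWWW F=RRGG R=BBRR B=OOBB L=GGOO
After move 2 (R'): R=BRBR U=WBWO F=RWGW D=YRYG B=YOYB
After move 3 (F): F=GRWW U=WBOG R=WROR D=BBYG L=GYOR
After move 4 (U'): U=BGWO F=GYWW R=GROR B=WRYB L=YOOR
After move 5 (R'): R=RRGO U=BYWW F=GGWO D=BYYW B=GRBB
After move 6 (U'): U=YWBW F=YOWO R=GGGO B=RRBB L=GROR
After move 7 (U'): U=WWYB F=GRWO R=YOGO B=GGBB L=RROR
Query 1: U[1] = W
Query 2: F[1] = R
Query 3: L[1] = R

Answer: W R R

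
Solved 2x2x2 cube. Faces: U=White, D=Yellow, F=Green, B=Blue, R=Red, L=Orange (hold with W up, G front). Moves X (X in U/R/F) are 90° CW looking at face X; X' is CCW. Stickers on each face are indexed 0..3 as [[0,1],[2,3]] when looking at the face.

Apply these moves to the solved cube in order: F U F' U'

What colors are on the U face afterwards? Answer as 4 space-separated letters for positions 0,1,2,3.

Answer: W W O B

Derivation:
After move 1 (F): F=GGGG U=WWOO R=WRWR D=RRYY L=OYOY
After move 2 (U): U=OWOW F=WRGG R=BBWR B=OYBB L=GGOY
After move 3 (F'): F=RGWG U=OWBW R=RBRR D=GYYY L=GWOO
After move 4 (U'): U=WWOB F=GWWG R=RGRR B=RBBB L=OYOO
Query: U face = WWOB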